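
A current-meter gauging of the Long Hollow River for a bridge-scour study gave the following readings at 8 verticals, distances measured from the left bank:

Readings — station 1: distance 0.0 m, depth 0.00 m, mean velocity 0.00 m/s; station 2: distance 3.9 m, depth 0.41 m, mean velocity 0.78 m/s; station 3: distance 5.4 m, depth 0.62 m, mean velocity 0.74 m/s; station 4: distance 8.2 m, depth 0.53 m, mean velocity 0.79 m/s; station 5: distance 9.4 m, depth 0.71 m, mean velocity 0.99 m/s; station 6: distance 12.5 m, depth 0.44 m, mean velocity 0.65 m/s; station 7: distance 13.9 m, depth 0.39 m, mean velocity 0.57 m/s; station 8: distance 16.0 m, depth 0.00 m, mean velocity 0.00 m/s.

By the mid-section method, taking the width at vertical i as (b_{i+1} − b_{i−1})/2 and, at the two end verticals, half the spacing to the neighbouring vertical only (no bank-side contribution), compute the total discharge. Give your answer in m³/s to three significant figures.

w_2 = (5.4 − 0.0)/2 = 2.7 m; q_2 = 0.78 × 0.41 × 2.7 = 0.8635 m³/s
w_3 = (8.2 − 3.9)/2 = 2.15 m; q_3 = 0.74 × 0.62 × 2.15 = 0.9864 m³/s
w_4 = (9.4 − 5.4)/2 = 2 m; q_4 = 0.79 × 0.53 × 2 = 0.8374 m³/s
w_5 = (12.5 − 8.2)/2 = 2.15 m; q_5 = 0.99 × 0.71 × 2.15 = 1.511 m³/s
w_6 = (13.9 − 9.4)/2 = 2.25 m; q_6 = 0.65 × 0.44 × 2.25 = 0.6435 m³/s
w_7 = (16.0 − 12.5)/2 = 1.75 m; q_7 = 0.57 × 0.39 × 1.75 = 0.3890 m³/s
Stations 1, 8 contribute zero (depth or velocity is 0).
Q = Σ qᵢ = 5.231 m³/s

5.23 m³/s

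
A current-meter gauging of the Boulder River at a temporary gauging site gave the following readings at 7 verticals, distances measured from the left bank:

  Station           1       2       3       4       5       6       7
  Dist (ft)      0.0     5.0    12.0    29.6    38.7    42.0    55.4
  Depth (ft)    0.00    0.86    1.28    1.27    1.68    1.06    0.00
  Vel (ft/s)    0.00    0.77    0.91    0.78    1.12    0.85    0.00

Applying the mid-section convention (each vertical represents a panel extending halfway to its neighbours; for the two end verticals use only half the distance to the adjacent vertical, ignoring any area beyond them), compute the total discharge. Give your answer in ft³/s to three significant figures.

50.7 ft³/s

w_2 = (12.0 − 0.0)/2 = 6 ft; q_2 = 0.77 × 0.86 × 6 = 3.973 ft³/s
w_3 = (29.6 − 5.0)/2 = 12.3 ft; q_3 = 0.91 × 1.28 × 12.3 = 14.33 ft³/s
w_4 = (38.7 − 12.0)/2 = 13.35 ft; q_4 = 0.78 × 1.27 × 13.35 = 13.22 ft³/s
w_5 = (42.0 − 29.6)/2 = 6.2 ft; q_5 = 1.12 × 1.68 × 6.2 = 11.67 ft³/s
w_6 = (55.4 − 38.7)/2 = 8.35 ft; q_6 = 0.85 × 1.06 × 8.35 = 7.523 ft³/s
Stations 1, 7 contribute zero (depth or velocity is 0).
Q = Σ qᵢ = 50.71 ft³/s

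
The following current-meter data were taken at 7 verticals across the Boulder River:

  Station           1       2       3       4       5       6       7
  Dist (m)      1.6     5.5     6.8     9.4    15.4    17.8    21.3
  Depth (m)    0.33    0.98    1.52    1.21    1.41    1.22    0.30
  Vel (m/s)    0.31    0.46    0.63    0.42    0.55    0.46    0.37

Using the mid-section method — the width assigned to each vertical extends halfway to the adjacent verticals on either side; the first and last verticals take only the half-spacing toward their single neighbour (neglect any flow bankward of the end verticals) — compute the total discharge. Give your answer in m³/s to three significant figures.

w_1 = (5.5 − 1.6)/2 = 1.95 m; q_1 = 0.31 × 0.33 × 1.95 = 0.1995 m³/s
w_2 = (6.8 − 1.6)/2 = 2.6 m; q_2 = 0.46 × 0.98 × 2.6 = 1.172 m³/s
w_3 = (9.4 − 5.5)/2 = 1.95 m; q_3 = 0.63 × 1.52 × 1.95 = 1.867 m³/s
w_4 = (15.4 − 6.8)/2 = 4.3 m; q_4 = 0.42 × 1.21 × 4.3 = 2.185 m³/s
w_5 = (17.8 − 9.4)/2 = 4.2 m; q_5 = 0.55 × 1.41 × 4.2 = 3.257 m³/s
w_6 = (21.3 − 15.4)/2 = 2.95 m; q_6 = 0.46 × 1.22 × 2.95 = 1.656 m³/s
w_7 = (21.3 − 17.8)/2 = 1.75 m; q_7 = 0.37 × 0.30 × 1.75 = 0.1943 m³/s
Q = Σ qᵢ = 10.53 m³/s

10.5 m³/s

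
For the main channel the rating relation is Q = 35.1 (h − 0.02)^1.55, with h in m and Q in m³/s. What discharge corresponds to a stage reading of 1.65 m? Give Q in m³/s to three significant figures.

74.9 m³/s

Q = 35.1 × (1.65 − 0.02)^1.55 = 35.1 × 1.63^1.55 = 74.85 m³/s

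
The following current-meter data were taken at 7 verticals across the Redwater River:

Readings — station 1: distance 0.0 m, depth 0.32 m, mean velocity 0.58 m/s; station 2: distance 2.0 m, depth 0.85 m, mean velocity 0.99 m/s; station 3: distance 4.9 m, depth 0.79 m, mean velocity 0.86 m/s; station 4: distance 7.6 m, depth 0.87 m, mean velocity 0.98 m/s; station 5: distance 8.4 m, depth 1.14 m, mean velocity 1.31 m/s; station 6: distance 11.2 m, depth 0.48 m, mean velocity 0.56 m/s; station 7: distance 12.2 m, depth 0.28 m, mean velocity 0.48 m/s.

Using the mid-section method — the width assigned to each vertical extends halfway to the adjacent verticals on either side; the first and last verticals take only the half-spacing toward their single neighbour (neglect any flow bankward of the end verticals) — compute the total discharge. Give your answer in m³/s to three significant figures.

w_1 = (2.0 − 0.0)/2 = 1 m; q_1 = 0.58 × 0.32 × 1 = 0.1856 m³/s
w_2 = (4.9 − 0.0)/2 = 2.45 m; q_2 = 0.99 × 0.85 × 2.45 = 2.062 m³/s
w_3 = (7.6 − 2.0)/2 = 2.8 m; q_3 = 0.86 × 0.79 × 2.8 = 1.902 m³/s
w_4 = (8.4 − 4.9)/2 = 1.75 m; q_4 = 0.98 × 0.87 × 1.75 = 1.492 m³/s
w_5 = (11.2 − 7.6)/2 = 1.8 m; q_5 = 1.31 × 1.14 × 1.8 = 2.688 m³/s
w_6 = (12.2 − 8.4)/2 = 1.9 m; q_6 = 0.56 × 0.48 × 1.9 = 0.5107 m³/s
w_7 = (12.2 − 11.2)/2 = 0.5 m; q_7 = 0.48 × 0.28 × 0.5 = 0.06720 m³/s
Q = Σ qᵢ = 8.908 m³/s

8.91 m³/s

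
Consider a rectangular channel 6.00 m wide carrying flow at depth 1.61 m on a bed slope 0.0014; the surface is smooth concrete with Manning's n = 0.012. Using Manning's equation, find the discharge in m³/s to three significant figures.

A = b·y = 6.00 × 1.61 = 9.660 m²
P = b + 2y = 6.00 + 2×1.61 = 9.220 m
R = A/P = 9.660/9.220 = 1.048 m
Q = (1/n)·A·R^(2/3)·S^(1/2) = (1/0.012) × 9.660 × 1.048^(2/3) × 0.0014^(1/2) = 31.07 m³/s

31.1 m³/s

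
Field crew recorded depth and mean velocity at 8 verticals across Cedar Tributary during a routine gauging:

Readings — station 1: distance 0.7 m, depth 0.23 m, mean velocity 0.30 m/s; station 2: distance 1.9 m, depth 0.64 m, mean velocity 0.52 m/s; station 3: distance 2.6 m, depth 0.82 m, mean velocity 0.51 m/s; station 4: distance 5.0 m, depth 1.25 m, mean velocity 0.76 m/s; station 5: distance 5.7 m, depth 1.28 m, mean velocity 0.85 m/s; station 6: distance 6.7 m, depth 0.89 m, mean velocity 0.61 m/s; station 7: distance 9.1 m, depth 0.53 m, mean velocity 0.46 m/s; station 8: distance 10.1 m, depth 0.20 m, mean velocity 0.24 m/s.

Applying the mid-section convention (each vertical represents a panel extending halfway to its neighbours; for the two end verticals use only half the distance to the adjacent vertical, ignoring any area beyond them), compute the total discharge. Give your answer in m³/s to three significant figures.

w_1 = (1.9 − 0.7)/2 = 0.6 m; q_1 = 0.30 × 0.23 × 0.6 = 0.04140 m³/s
w_2 = (2.6 − 0.7)/2 = 0.95 m; q_2 = 0.52 × 0.64 × 0.95 = 0.3162 m³/s
w_3 = (5.0 − 1.9)/2 = 1.55 m; q_3 = 0.51 × 0.82 × 1.55 = 0.6482 m³/s
w_4 = (5.7 − 2.6)/2 = 1.55 m; q_4 = 0.76 × 1.25 × 1.55 = 1.473 m³/s
w_5 = (6.7 − 5.0)/2 = 0.85 m; q_5 = 0.85 × 1.28 × 0.85 = 0.9248 m³/s
w_6 = (9.1 − 5.7)/2 = 1.7 m; q_6 = 0.61 × 0.89 × 1.7 = 0.9229 m³/s
w_7 = (10.1 − 6.7)/2 = 1.7 m; q_7 = 0.46 × 0.53 × 1.7 = 0.4145 m³/s
w_8 = (10.1 − 9.1)/2 = 0.5 m; q_8 = 0.24 × 0.20 × 0.5 = 0.02400 m³/s
Q = Σ qᵢ = 4.764 m³/s

4.76 m³/s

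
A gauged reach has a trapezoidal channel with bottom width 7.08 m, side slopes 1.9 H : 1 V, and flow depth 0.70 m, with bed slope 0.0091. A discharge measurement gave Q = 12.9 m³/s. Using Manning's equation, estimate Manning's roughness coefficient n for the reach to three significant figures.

A = (b + z·y)·y = (7.08 + 1.9×0.70)×0.70 = 5.887 m²
P = b + 2y√(1+z²) = 7.08 + 2×0.70×√(1+1.9²) = 10.09 m
R = A/P = 5.887/10.09 = 0.5837 m
n = (1/Q)·A·R^(2/3)·S^(1/2) = (1/12.9) × 5.887 × 0.6984 × 0.09539 = 0.03040

0.0304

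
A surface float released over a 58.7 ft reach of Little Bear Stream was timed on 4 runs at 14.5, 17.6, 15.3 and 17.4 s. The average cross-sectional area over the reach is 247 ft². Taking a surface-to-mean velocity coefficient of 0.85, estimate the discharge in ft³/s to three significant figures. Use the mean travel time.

t̄ = (14.5 + 17.6 + 15.3 + 17.4) / 4 = 16.2 s
v_surface = L / t̄ = 58.7 / 16.2 = 3.623 ft/s
v_mean = 0.85 × 3.623 = 3.080 ft/s
Q = A × v_mean = 247 × 3.080 = 760.7 ft³/s

761 ft³/s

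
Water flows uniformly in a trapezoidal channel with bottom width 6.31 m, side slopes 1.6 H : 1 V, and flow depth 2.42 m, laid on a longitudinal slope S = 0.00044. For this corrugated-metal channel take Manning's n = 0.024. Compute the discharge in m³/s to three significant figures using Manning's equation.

A = (b + z·y)·y = (6.31 + 1.6×2.42)×2.42 = 24.64 m²
P = b + 2y√(1+z²) = 6.31 + 2×2.42×√(1+1.6²) = 15.44 m
R = A/P = 24.64/15.44 = 1.596 m
Q = (1/n)·A·R^(2/3)·S^(1/2) = (1/0.024) × 24.64 × 1.596^(2/3) × 0.00044^(1/2) = 29.41 m³/s

29.4 m³/s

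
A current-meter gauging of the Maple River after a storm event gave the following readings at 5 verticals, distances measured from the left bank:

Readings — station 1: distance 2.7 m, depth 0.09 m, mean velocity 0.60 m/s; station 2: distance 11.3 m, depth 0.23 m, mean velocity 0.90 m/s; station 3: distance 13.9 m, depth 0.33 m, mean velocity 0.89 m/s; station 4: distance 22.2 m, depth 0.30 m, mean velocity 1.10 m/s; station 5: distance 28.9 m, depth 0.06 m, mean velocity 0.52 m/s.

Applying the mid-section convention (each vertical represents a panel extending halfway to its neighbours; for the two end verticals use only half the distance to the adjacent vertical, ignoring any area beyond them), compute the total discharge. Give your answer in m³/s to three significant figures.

w_1 = (11.3 − 2.7)/2 = 4.3 m; q_1 = 0.60 × 0.09 × 4.3 = 0.2322 m³/s
w_2 = (13.9 − 2.7)/2 = 5.6 m; q_2 = 0.90 × 0.23 × 5.6 = 1.159 m³/s
w_3 = (22.2 − 11.3)/2 = 5.45 m; q_3 = 0.89 × 0.33 × 5.45 = 1.601 m³/s
w_4 = (28.9 − 13.9)/2 = 7.5 m; q_4 = 1.10 × 0.30 × 7.5 = 2.475 m³/s
w_5 = (28.9 − 22.2)/2 = 3.35 m; q_5 = 0.52 × 0.06 × 3.35 = 0.1045 m³/s
Q = Σ qᵢ = 5.572 m³/s

5.57 m³/s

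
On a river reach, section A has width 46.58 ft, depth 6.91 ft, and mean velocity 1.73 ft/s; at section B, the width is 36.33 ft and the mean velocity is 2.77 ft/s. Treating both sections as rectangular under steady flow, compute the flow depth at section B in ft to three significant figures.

Q = A₁V₁ = (46.58×6.91) × 1.73 = 556.8 ft³/s
d₂ = Q/(b₂ V₂) = 556.8/(36.33×2.77) = 5.533 ft

5.53 ft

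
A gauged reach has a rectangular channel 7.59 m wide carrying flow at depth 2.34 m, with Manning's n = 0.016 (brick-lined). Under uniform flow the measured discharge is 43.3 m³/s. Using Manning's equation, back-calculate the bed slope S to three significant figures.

A = b·y = 7.59 × 2.34 = 17.76 m²
P = b + 2y = 7.59 + 2×2.34 = 12.27 m
R = A/P = 17.76/12.27 = 1.447 m
S = (Q·n / (1·A·R^(2/3)))² = (43.3×0.016 / (1×17.76×1.280))² = 0.0009293

0.000929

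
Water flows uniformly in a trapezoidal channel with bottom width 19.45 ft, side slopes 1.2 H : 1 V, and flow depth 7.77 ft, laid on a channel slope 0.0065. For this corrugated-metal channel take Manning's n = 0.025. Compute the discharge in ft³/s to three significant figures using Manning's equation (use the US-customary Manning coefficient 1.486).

A = (b + z·y)·y = (19.45 + 1.2×7.77)×7.77 = 223.6 ft²
P = b + 2y√(1+z²) = 19.45 + 2×7.77×√(1+1.2²) = 43.72 ft
R = A/P = 223.6/43.72 = 5.113 ft
Q = (1.486/n)·A·R^(2/3)·S^(1/2) = (1.486/0.025) × 223.6 × 5.113^(2/3) × 0.0065^(1/2) = 3180 ft³/s

3180 ft³/s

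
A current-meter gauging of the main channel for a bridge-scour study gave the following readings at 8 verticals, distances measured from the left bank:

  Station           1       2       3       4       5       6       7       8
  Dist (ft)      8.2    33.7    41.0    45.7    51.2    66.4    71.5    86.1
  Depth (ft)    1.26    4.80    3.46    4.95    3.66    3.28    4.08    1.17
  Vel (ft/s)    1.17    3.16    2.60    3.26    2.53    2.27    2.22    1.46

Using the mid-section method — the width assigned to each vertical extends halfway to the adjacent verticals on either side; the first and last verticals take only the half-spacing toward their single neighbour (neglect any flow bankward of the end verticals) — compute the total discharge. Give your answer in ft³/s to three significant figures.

677 ft³/s

w_1 = (33.7 − 8.2)/2 = 12.75 ft; q_1 = 1.17 × 1.26 × 12.75 = 18.80 ft³/s
w_2 = (41.0 − 8.2)/2 = 16.4 ft; q_2 = 3.16 × 4.80 × 16.4 = 248.8 ft³/s
w_3 = (45.7 − 33.7)/2 = 6 ft; q_3 = 2.60 × 3.46 × 6 = 53.98 ft³/s
w_4 = (51.2 − 41.0)/2 = 5.1 ft; q_4 = 3.26 × 4.95 × 5.1 = 82.30 ft³/s
w_5 = (66.4 − 45.7)/2 = 10.35 ft; q_5 = 2.53 × 3.66 × 10.35 = 95.84 ft³/s
w_6 = (71.5 − 51.2)/2 = 10.15 ft; q_6 = 2.27 × 3.28 × 10.15 = 75.57 ft³/s
w_7 = (86.1 − 66.4)/2 = 9.85 ft; q_7 = 2.22 × 4.08 × 9.85 = 89.22 ft³/s
w_8 = (86.1 − 71.5)/2 = 7.3 ft; q_8 = 1.46 × 1.17 × 7.3 = 12.47 ft³/s
Q = Σ qᵢ = 676.9 ft³/s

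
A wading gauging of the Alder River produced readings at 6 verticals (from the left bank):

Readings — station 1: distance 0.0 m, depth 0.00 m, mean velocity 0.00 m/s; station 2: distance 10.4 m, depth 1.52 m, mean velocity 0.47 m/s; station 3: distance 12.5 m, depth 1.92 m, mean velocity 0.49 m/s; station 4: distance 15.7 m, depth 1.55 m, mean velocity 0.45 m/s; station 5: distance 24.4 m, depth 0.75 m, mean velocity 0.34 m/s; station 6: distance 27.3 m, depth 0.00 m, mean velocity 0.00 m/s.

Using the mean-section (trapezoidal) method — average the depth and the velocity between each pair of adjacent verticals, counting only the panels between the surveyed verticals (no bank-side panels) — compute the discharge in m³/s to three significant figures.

Panel 1-2: Δb = 10.4 m, d̄ = (0.00+1.52)/2 = 0.76, v̄ = (0.00+0.47)/2 = 0.235 → q = 10.4×0.76×0.235 = 1.857 m³/s
Panel 2-3: Δb = 2.1 m, d̄ = (1.52+1.92)/2 = 1.72, v̄ = (0.47+0.49)/2 = 0.48 → q = 2.1×1.72×0.48 = 1.734 m³/s
Panel 3-4: Δb = 3.2 m, d̄ = (1.92+1.55)/2 = 1.735, v̄ = (0.49+0.45)/2 = 0.47 → q = 3.2×1.735×0.47 = 2.609 m³/s
Panel 4-5: Δb = 8.7 m, d̄ = (1.55+0.75)/2 = 1.15, v̄ = (0.45+0.34)/2 = 0.395 → q = 8.7×1.15×0.395 = 3.952 m³/s
Panel 5-6: Δb = 2.9 m, d̄ = (0.75+0.00)/2 = 0.375, v̄ = (0.34+0.00)/2 = 0.17 → q = 2.9×0.375×0.17 = 0.1849 m³/s
Q = Σ q = 10.34 m³/s

10.3 m³/s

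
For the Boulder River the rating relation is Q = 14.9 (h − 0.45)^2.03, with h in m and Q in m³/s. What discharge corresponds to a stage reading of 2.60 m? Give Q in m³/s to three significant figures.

Q = 14.9 × (2.60 − 0.45)^2.03 = 14.9 × 2.15^2.03 = 70.48 m³/s

70.5 m³/s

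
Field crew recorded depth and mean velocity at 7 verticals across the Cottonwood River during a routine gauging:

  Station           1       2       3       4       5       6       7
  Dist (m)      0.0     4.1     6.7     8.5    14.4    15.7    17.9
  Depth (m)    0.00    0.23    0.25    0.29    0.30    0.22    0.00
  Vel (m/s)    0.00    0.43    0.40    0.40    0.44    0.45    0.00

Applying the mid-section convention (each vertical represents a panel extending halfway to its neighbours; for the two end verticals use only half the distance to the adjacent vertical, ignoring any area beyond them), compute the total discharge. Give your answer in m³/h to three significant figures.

w_2 = (6.7 − 0.0)/2 = 3.35 m; q_2 = 0.43 × 0.23 × 3.35 = 0.3313 m³/s
w_3 = (8.5 − 4.1)/2 = 2.2 m; q_3 = 0.40 × 0.25 × 2.2 = 0.2200 m³/s
w_4 = (14.4 − 6.7)/2 = 3.85 m; q_4 = 0.40 × 0.29 × 3.85 = 0.4466 m³/s
w_5 = (15.7 − 8.5)/2 = 3.6 m; q_5 = 0.44 × 0.30 × 3.6 = 0.4752 m³/s
w_6 = (17.9 − 14.4)/2 = 1.75 m; q_6 = 0.45 × 0.22 × 1.75 = 0.1733 m³/s
Stations 1, 7 contribute zero (depth or velocity is 0).
Q = Σ qᵢ = 1.646 m³/s
= 1.646 × 3600 = 5927 m³/h

5930 m³/h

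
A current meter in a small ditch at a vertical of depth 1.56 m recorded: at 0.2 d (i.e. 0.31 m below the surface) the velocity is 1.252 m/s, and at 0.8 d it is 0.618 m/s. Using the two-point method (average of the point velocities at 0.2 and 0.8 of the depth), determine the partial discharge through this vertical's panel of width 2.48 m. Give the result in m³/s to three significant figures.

v̄ = (1.252 + 0.618) / 2 = 0.9350 m/s
q = v̄ × d × w = 0.9350 × 1.56 × 2.48 = 3.617 m³/s

3.62 m³/s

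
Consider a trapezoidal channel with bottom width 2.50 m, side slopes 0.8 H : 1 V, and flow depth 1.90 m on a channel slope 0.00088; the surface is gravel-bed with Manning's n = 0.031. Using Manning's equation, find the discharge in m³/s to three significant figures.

7.49 m³/s

A = (b + z·y)·y = (2.50 + 0.8×1.90)×1.90 = 7.638 m²
P = b + 2y√(1+z²) = 2.50 + 2×1.90×√(1+0.8²) = 7.366 m
R = A/P = 7.638/7.366 = 1.037 m
Q = (1/n)·A·R^(2/3)·S^(1/2) = (1/0.031) × 7.638 × 1.037^(2/3) × 0.00088^(1/2) = 7.488 m³/s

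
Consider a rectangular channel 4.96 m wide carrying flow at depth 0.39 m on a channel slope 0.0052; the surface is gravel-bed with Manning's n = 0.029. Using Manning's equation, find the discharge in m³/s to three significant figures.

2.33 m³/s

A = b·y = 4.96 × 0.39 = 1.934 m²
P = b + 2y = 4.96 + 2×0.39 = 5.740 m
R = A/P = 1.934/5.740 = 0.3370 m
Q = (1/n)·A·R^(2/3)·S^(1/2) = (1/0.029) × 1.934 × 0.3370^(2/3) × 0.0052^(1/2) = 2.329 m³/s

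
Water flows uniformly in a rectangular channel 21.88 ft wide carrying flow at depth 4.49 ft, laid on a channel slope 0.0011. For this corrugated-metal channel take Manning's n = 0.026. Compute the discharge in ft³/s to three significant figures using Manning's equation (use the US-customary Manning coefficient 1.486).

403 ft³/s

A = b·y = 21.88 × 4.49 = 98.24 ft²
P = b + 2y = 21.88 + 2×4.49 = 30.86 ft
R = A/P = 98.24/30.86 = 3.183 ft
Q = (1.486/n)·A·R^(2/3)·S^(1/2) = (1.486/0.026) × 98.24 × 3.183^(2/3) × 0.0011^(1/2) = 403.0 ft³/s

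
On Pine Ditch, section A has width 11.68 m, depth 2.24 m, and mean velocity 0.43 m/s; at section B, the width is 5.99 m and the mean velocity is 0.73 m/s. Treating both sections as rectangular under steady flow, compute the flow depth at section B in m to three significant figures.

2.57 m

Q = A₁V₁ = (11.68×2.24) × 0.43 = 11.25 m³/s
d₂ = Q/(b₂ V₂) = 11.25/(5.99×0.73) = 2.573 m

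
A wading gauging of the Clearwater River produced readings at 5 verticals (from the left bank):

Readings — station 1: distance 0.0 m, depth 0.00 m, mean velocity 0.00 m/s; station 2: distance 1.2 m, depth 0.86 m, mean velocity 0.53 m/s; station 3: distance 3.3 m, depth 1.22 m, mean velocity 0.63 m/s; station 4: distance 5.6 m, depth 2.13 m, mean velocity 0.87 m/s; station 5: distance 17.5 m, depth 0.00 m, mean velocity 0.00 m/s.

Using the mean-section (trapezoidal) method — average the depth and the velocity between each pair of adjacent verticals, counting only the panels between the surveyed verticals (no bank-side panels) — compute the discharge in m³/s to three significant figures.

Panel 1-2: Δb = 1.2 m, d̄ = (0.00+0.86)/2 = 0.43, v̄ = (0.00+0.53)/2 = 0.265 → q = 1.2×0.43×0.265 = 0.1367 m³/s
Panel 2-3: Δb = 2.1 m, d̄ = (0.86+1.22)/2 = 1.04, v̄ = (0.53+0.63)/2 = 0.58 → q = 2.1×1.04×0.58 = 1.267 m³/s
Panel 3-4: Δb = 2.3 m, d̄ = (1.22+2.13)/2 = 1.675, v̄ = (0.63+0.87)/2 = 0.75 → q = 2.3×1.675×0.75 = 2.889 m³/s
Panel 4-5: Δb = 11.9 m, d̄ = (2.13+0.00)/2 = 1.065, v̄ = (0.87+0.00)/2 = 0.435 → q = 11.9×1.065×0.435 = 5.513 m³/s
Q = Σ q = 9.806 m³/s

9.81 m³/s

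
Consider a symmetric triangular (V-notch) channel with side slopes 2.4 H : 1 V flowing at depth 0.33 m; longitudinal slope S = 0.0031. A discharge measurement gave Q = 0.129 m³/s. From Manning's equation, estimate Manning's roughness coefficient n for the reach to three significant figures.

0.0322

A = z·y² = 2.4×0.33² = 0.2614 m²
P = 2y√(1+z²) = 2×0.33×√(1+2.4²) = 1.716 m
R = A/P = 0.2614/1.716 = 0.1523 m
n = (1/Q)·A·R^(2/3)·S^(1/2) = (1/0.129) × 0.2614 × 0.2852 × 0.05568 = 0.03217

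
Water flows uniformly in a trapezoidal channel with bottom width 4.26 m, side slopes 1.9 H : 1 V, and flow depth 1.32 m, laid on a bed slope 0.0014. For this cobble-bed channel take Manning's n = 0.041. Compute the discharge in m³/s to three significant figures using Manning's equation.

A = (b + z·y)·y = (4.26 + 1.9×1.32)×1.32 = 8.934 m²
P = b + 2y√(1+z²) = 4.26 + 2×1.32×√(1+1.9²) = 9.928 m
R = A/P = 8.934/9.928 = 0.8998 m
Q = (1/n)·A·R^(2/3)·S^(1/2) = (1/0.041) × 8.934 × 0.8998^(2/3) × 0.0014^(1/2) = 7.599 m³/s

7.60 m³/s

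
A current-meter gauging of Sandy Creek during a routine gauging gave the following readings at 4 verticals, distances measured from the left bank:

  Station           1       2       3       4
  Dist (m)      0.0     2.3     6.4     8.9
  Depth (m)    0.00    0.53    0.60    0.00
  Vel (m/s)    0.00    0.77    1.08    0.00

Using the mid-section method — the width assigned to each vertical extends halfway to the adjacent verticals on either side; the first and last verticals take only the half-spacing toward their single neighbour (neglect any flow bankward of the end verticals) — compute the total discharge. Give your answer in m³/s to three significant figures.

w_2 = (6.4 − 0.0)/2 = 3.2 m; q_2 = 0.77 × 0.53 × 3.2 = 1.306 m³/s
w_3 = (8.9 − 2.3)/2 = 3.3 m; q_3 = 1.08 × 0.60 × 3.3 = 2.138 m³/s
Stations 1, 4 contribute zero (depth or velocity is 0).
Q = Σ qᵢ = 3.444 m³/s

3.44 m³/s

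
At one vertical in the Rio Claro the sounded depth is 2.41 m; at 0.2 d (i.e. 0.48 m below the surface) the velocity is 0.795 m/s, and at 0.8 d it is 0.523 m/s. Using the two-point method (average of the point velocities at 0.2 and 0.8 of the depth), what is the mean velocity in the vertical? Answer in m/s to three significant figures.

0.659 m/s

v̄ = (0.795 + 0.523) / 2 = 0.6590 m/s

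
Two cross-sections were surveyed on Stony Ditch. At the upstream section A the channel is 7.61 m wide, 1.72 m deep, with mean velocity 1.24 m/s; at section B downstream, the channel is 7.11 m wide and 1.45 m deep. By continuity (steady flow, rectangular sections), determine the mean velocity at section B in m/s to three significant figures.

Q = A₁V₁ = (7.61×1.72) × 1.24 = 16.23 m³/s
A₂ = 7.11 × 1.45 = 10.31 m²
V₂ = Q/A₂ = 16.23/10.31 = 1.574 m/s

1.57 m/s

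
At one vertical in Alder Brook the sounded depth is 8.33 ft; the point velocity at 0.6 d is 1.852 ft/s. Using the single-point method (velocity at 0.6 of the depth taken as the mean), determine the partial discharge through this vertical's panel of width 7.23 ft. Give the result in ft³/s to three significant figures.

112 ft³/s

v̄ = v₀.₆ = 1.852 ft/s
q = v̄ × d × w = 1.852 × 8.33 × 7.23 = 111.5 ft³/s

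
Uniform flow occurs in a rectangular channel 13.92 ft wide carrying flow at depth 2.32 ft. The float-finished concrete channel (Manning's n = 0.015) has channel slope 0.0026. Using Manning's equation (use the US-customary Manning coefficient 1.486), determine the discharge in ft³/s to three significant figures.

236 ft³/s

A = b·y = 13.92 × 2.32 = 32.29 ft²
P = b + 2y = 13.92 + 2×2.32 = 18.56 ft
R = A/P = 32.29/18.56 = 1.740 ft
Q = (1.486/n)·A·R^(2/3)·S^(1/2) = (1.486/0.015) × 32.29 × 1.740^(2/3) × 0.0026^(1/2) = 236.0 ft³/s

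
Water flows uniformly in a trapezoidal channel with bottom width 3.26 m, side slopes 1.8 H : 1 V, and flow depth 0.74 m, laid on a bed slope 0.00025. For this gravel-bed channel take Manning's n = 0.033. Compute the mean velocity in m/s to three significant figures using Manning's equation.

A = (b + z·y)·y = (3.26 + 1.8×0.74)×0.74 = 3.398 m²
P = b + 2y√(1+z²) = 3.26 + 2×0.74×√(1+1.8²) = 6.308 m
R = A/P = 3.398/6.308 = 0.5387 m
Q = (1/n)·A·R^(2/3)·S^(1/2) = (1/0.033) × 3.398 × 0.5387^(2/3) × 0.00025^(1/2) = 1.078 m³/s
V = Q/A = 1.078/3.398 = 0.3172 m/s

0.317 m/s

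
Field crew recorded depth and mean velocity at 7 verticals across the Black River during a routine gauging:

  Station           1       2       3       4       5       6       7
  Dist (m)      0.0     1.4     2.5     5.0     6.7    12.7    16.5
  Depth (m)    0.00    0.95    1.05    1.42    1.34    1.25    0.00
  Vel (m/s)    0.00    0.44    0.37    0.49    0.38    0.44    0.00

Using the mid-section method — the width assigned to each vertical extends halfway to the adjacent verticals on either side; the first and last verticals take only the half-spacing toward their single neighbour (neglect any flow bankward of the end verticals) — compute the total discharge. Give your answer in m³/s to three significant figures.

7.34 m³/s

w_2 = (2.5 − 0.0)/2 = 1.25 m; q_2 = 0.44 × 0.95 × 1.25 = 0.5225 m³/s
w_3 = (5.0 − 1.4)/2 = 1.8 m; q_3 = 0.37 × 1.05 × 1.8 = 0.6993 m³/s
w_4 = (6.7 − 2.5)/2 = 2.1 m; q_4 = 0.49 × 1.42 × 2.1 = 1.461 m³/s
w_5 = (12.7 − 5.0)/2 = 3.85 m; q_5 = 0.38 × 1.34 × 3.85 = 1.960 m³/s
w_6 = (16.5 − 6.7)/2 = 4.9 m; q_6 = 0.44 × 1.25 × 4.9 = 2.695 m³/s
Stations 1, 7 contribute zero (depth or velocity is 0).
Q = Σ qᵢ = 7.338 m³/s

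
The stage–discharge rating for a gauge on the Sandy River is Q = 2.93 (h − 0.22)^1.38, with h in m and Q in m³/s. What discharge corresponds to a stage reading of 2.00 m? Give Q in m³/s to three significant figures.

Q = 2.93 × (2.00 − 0.22)^1.38 = 2.93 × 1.78^1.38 = 6.493 m³/s

6.49 m³/s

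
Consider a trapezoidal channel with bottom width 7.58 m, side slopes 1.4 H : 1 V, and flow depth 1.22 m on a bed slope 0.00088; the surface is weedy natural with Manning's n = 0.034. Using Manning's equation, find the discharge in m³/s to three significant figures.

9.64 m³/s

A = (b + z·y)·y = (7.58 + 1.4×1.22)×1.22 = 11.33 m²
P = b + 2y√(1+z²) = 7.58 + 2×1.22×√(1+1.4²) = 11.78 m
R = A/P = 11.33/11.78 = 0.9621 m
Q = (1/n)·A·R^(2/3)·S^(1/2) = (1/0.034) × 11.33 × 0.9621^(2/3) × 0.00088^(1/2) = 9.635 m³/s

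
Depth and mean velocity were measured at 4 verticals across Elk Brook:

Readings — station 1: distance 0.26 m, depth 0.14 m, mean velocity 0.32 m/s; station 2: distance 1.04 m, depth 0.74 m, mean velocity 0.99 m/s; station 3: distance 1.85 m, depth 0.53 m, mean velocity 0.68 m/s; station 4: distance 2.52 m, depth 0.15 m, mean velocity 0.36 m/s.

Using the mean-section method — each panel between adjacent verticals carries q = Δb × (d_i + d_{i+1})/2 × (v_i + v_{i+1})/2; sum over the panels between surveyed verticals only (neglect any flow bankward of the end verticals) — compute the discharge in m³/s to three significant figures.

Panel 1-2: Δb = 0.78 m, d̄ = (0.14+0.74)/2 = 0.44, v̄ = (0.32+0.99)/2 = 0.655 → q = 0.78×0.44×0.655 = 0.2248 m³/s
Panel 2-3: Δb = 0.81 m, d̄ = (0.74+0.53)/2 = 0.635, v̄ = (0.99+0.68)/2 = 0.835 → q = 0.81×0.635×0.835 = 0.4295 m³/s
Panel 3-4: Δb = 0.67 m, d̄ = (0.53+0.15)/2 = 0.34, v̄ = (0.68+0.36)/2 = 0.52 → q = 0.67×0.34×0.52 = 0.1185 m³/s
Q = Σ q = 0.7727 m³/s

0.773 m³/s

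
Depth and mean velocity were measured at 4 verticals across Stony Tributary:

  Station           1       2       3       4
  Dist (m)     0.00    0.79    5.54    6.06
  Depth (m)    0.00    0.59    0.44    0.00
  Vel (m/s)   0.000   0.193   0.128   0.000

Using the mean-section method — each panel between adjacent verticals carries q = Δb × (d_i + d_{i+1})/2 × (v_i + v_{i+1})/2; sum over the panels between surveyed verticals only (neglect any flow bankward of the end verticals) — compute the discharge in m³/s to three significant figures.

Panel 1-2: Δb = 0.79 m, d̄ = (0.00+0.59)/2 = 0.295, v̄ = (0.000+0.193)/2 = 0.0965 → q = 0.79×0.295×0.0965 = 0.02249 m³/s
Panel 2-3: Δb = 4.75 m, d̄ = (0.59+0.44)/2 = 0.515, v̄ = (0.193+0.128)/2 = 0.1605 → q = 4.75×0.515×0.1605 = 0.3926 m³/s
Panel 3-4: Δb = 0.52 m, d̄ = (0.44+0.00)/2 = 0.22, v̄ = (0.128+0.000)/2 = 0.064 → q = 0.52×0.22×0.064 = 0.007322 m³/s
Q = Σ q = 0.4224 m³/s

0.422 m³/s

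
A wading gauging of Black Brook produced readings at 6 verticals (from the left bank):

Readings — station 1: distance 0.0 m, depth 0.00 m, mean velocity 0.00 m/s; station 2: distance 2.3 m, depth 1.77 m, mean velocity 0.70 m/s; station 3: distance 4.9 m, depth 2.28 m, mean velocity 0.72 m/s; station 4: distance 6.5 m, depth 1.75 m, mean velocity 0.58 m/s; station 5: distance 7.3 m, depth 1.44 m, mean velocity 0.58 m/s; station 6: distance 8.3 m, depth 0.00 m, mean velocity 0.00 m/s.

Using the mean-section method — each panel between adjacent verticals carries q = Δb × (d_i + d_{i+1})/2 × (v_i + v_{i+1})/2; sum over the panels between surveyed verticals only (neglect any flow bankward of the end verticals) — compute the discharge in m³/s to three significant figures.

Panel 1-2: Δb = 2.3 m, d̄ = (0.00+1.77)/2 = 0.885, v̄ = (0.00+0.70)/2 = 0.35 → q = 2.3×0.885×0.35 = 0.7124 m³/s
Panel 2-3: Δb = 2.6 m, d̄ = (1.77+2.28)/2 = 2.025, v̄ = (0.70+0.72)/2 = 0.71 → q = 2.6×2.025×0.71 = 3.738 m³/s
Panel 3-4: Δb = 1.6 m, d̄ = (2.28+1.75)/2 = 2.015, v̄ = (0.72+0.58)/2 = 0.65 → q = 1.6×2.015×0.65 = 2.096 m³/s
Panel 4-5: Δb = 0.8 m, d̄ = (1.75+1.44)/2 = 1.595, v̄ = (0.58+0.58)/2 = 0.58 → q = 0.8×1.595×0.58 = 0.7401 m³/s
Panel 5-6: Δb = 1 m, d̄ = (1.44+0.00)/2 = 0.72, v̄ = (0.58+0.00)/2 = 0.29 → q = 1×0.72×0.29 = 0.2088 m³/s
Q = Σ q = 7.495 m³/s

7.50 m³/s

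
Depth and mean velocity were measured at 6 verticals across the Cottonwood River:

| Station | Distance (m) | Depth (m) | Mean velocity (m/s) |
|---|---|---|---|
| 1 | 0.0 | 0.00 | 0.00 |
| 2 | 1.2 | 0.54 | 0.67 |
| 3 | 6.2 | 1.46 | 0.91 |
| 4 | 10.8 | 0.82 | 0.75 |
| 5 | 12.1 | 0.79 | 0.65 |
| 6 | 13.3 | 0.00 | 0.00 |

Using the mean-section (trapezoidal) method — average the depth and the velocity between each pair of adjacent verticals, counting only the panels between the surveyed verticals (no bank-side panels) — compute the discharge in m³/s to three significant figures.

9.30 m³/s

Panel 1-2: Δb = 1.2 m, d̄ = (0.00+0.54)/2 = 0.27, v̄ = (0.00+0.67)/2 = 0.335 → q = 1.2×0.27×0.335 = 0.1085 m³/s
Panel 2-3: Δb = 5 m, d̄ = (0.54+1.46)/2 = 1, v̄ = (0.67+0.91)/2 = 0.79 → q = 5×1×0.79 = 3.950 m³/s
Panel 3-4: Δb = 4.6 m, d̄ = (1.46+0.82)/2 = 1.14, v̄ = (0.91+0.75)/2 = 0.83 → q = 4.6×1.14×0.83 = 4.353 m³/s
Panel 4-5: Δb = 1.3 m, d̄ = (0.82+0.79)/2 = 0.805, v̄ = (0.75+0.65)/2 = 0.7 → q = 1.3×0.805×0.7 = 0.7326 m³/s
Panel 5-6: Δb = 1.2 m, d̄ = (0.79+0.00)/2 = 0.395, v̄ = (0.65+0.00)/2 = 0.325 → q = 1.2×0.395×0.325 = 0.1541 m³/s
Q = Σ q = 9.298 m³/s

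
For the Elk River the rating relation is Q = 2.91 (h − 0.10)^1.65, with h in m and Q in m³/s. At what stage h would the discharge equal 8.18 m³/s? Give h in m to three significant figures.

1.97 m

h − h₀ = (Q/C)^(1/b) = (8.18/2.91)^(1/1.65) = 1.871 m
h = 0.10 + 1.871 = 1.971 m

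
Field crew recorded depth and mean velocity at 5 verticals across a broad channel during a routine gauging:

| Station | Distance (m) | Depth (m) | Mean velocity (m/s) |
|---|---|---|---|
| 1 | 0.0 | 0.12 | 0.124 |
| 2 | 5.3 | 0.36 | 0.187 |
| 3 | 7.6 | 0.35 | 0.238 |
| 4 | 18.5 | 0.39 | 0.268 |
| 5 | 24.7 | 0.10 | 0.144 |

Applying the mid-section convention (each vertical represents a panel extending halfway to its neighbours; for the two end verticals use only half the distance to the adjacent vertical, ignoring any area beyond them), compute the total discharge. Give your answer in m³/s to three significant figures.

1.78 m³/s

w_1 = (5.3 − 0.0)/2 = 2.65 m; q_1 = 0.124 × 0.12 × 2.65 = 0.03943 m³/s
w_2 = (7.6 − 0.0)/2 = 3.8 m; q_2 = 0.187 × 0.36 × 3.8 = 0.2558 m³/s
w_3 = (18.5 − 5.3)/2 = 6.6 m; q_3 = 0.238 × 0.35 × 6.6 = 0.5498 m³/s
w_4 = (24.7 − 7.6)/2 = 8.55 m; q_4 = 0.268 × 0.39 × 8.55 = 0.8936 m³/s
w_5 = (24.7 − 18.5)/2 = 3.1 m; q_5 = 0.144 × 0.10 × 3.1 = 0.04464 m³/s
Q = Σ qᵢ = 1.783 m³/s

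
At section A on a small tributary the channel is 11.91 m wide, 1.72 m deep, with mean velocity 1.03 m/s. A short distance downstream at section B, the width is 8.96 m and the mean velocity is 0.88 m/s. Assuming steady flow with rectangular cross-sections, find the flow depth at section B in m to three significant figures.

2.68 m

Q = A₁V₁ = (11.91×1.72) × 1.03 = 21.10 m³/s
d₂ = Q/(b₂ V₂) = 21.10/(8.96×0.88) = 2.676 m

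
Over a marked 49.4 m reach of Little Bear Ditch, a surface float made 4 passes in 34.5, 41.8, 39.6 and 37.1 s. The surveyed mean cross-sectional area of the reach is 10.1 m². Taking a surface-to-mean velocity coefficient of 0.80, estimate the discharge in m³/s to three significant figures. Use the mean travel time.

10.4 m³/s

t̄ = (34.5 + 41.8 + 39.6 + 37.1) / 4 = 38.25 s
v_surface = L / t̄ = 49.4 / 38.25 = 1.292 m/s
v_mean = 0.80 × 1.292 = 1.033 m/s
Q = A × v_mean = 10.1 × 1.033 = 10.44 m³/s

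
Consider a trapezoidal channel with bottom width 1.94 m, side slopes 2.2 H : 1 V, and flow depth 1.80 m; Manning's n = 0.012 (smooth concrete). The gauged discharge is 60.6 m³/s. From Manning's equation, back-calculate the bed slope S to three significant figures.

A = (b + z·y)·y = (1.94 + 2.2×1.80)×1.80 = 10.62 m²
P = b + 2y√(1+z²) = 1.94 + 2×1.80×√(1+2.2²) = 10.64 m
R = A/P = 10.62/10.64 = 0.9981 m
S = (Q·n / (1·A·R^(2/3)))² = (60.6×0.012 / (1×10.62×0.9988))² = 0.004700

0.00470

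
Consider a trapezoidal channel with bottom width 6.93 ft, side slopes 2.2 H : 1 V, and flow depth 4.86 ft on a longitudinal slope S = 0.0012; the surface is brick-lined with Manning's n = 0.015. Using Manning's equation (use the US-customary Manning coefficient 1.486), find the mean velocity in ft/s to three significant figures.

A = (b + z·y)·y = (6.93 + 2.2×4.86)×4.86 = 85.64 ft²
P = b + 2y√(1+z²) = 6.93 + 2×4.86×√(1+2.2²) = 30.42 ft
R = A/P = 85.64/30.42 = 2.815 ft
Q = (1.486/n)·A·R^(2/3)·S^(1/2) = (1.486/0.015) × 85.64 × 2.815^(2/3) × 0.0012^(1/2) = 586.0 ft³/s
V = Q/A = 586.0/85.64 = 6.842 ft/s

6.84 ft/s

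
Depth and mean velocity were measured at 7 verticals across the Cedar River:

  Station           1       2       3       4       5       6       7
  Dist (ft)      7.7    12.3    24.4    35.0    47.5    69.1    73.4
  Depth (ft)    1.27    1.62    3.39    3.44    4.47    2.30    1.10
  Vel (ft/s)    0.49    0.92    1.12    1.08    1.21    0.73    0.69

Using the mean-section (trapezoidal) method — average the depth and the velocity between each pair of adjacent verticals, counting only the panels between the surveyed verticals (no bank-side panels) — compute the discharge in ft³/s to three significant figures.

208 ft³/s

Panel 1-2: Δb = 4.6 ft, d̄ = (1.27+1.62)/2 = 1.445, v̄ = (0.49+0.92)/2 = 0.705 → q = 4.6×1.445×0.705 = 4.686 ft³/s
Panel 2-3: Δb = 12.1 ft, d̄ = (1.62+3.39)/2 = 2.505, v̄ = (0.92+1.12)/2 = 1.02 → q = 12.1×2.505×1.02 = 30.92 ft³/s
Panel 3-4: Δb = 10.6 ft, d̄ = (3.39+3.44)/2 = 3.415, v̄ = (1.12+1.08)/2 = 1.1 → q = 10.6×3.415×1.1 = 39.82 ft³/s
Panel 4-5: Δb = 12.5 ft, d̄ = (3.44+4.47)/2 = 3.955, v̄ = (1.08+1.21)/2 = 1.145 → q = 12.5×3.955×1.145 = 56.61 ft³/s
Panel 5-6: Δb = 21.6 ft, d̄ = (4.47+2.30)/2 = 3.385, v̄ = (1.21+0.73)/2 = 0.97 → q = 21.6×3.385×0.97 = 70.92 ft³/s
Panel 6-7: Δb = 4.3 ft, d̄ = (2.30+1.10)/2 = 1.7, v̄ = (0.73+0.69)/2 = 0.71 → q = 4.3×1.7×0.71 = 5.190 ft³/s
Q = Σ q = 208.1 ft³/s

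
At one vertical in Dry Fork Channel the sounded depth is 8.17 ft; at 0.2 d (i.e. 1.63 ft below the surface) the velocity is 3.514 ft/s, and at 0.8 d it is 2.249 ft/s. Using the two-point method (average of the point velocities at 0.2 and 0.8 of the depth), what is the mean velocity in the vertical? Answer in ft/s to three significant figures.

2.88 ft/s

v̄ = (3.514 + 2.249) / 2 = 2.882 ft/s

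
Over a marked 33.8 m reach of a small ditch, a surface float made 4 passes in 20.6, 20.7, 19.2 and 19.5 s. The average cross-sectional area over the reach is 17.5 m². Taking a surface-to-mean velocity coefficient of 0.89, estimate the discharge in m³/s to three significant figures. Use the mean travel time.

26.3 m³/s

t̄ = (20.6 + 20.7 + 19.2 + 19.5) / 4 = 20 s
v_surface = L / t̄ = 33.8 / 20 = 1.690 m/s
v_mean = 0.89 × 1.690 = 1.504 m/s
Q = A × v_mean = 17.5 × 1.504 = 26.32 m³/s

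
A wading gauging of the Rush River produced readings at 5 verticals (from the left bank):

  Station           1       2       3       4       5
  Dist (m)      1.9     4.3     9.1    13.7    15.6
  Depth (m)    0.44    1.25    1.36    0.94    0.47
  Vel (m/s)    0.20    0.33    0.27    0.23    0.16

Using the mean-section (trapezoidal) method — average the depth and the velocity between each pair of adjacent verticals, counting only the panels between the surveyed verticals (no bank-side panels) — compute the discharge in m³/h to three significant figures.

14400 m³/h

Panel 1-2: Δb = 2.4 m, d̄ = (0.44+1.25)/2 = 0.845, v̄ = (0.20+0.33)/2 = 0.265 → q = 2.4×0.845×0.265 = 0.5374 m³/s
Panel 2-3: Δb = 4.8 m, d̄ = (1.25+1.36)/2 = 1.305, v̄ = (0.33+0.27)/2 = 0.3 → q = 4.8×1.305×0.3 = 1.879 m³/s
Panel 3-4: Δb = 4.6 m, d̄ = (1.36+0.94)/2 = 1.15, v̄ = (0.27+0.23)/2 = 0.25 → q = 4.6×1.15×0.25 = 1.323 m³/s
Panel 4-5: Δb = 1.9 m, d̄ = (0.94+0.47)/2 = 0.705, v̄ = (0.23+0.16)/2 = 0.195 → q = 1.9×0.705×0.195 = 0.2612 m³/s
Q = Σ q = 4.000 m³/s
= 4.000 × 3600 = 14400 m³/h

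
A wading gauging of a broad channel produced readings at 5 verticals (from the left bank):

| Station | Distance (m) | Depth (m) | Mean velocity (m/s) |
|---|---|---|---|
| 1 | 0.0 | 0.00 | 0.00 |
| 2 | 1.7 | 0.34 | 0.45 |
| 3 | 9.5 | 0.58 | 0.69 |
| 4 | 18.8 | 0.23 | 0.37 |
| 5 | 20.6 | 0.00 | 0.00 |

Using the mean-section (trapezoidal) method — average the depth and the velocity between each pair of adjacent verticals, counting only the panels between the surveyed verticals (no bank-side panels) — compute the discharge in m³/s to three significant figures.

Panel 1-2: Δb = 1.7 m, d̄ = (0.00+0.34)/2 = 0.17, v̄ = (0.00+0.45)/2 = 0.225 → q = 1.7×0.17×0.225 = 0.06503 m³/s
Panel 2-3: Δb = 7.8 m, d̄ = (0.34+0.58)/2 = 0.46, v̄ = (0.45+0.69)/2 = 0.57 → q = 7.8×0.46×0.57 = 2.045 m³/s
Panel 3-4: Δb = 9.3 m, d̄ = (0.58+0.23)/2 = 0.405, v̄ = (0.69+0.37)/2 = 0.53 → q = 9.3×0.405×0.53 = 1.996 m³/s
Panel 4-5: Δb = 1.8 m, d̄ = (0.23+0.00)/2 = 0.115, v̄ = (0.37+0.00)/2 = 0.185 → q = 1.8×0.115×0.185 = 0.03830 m³/s
Q = Σ q = 4.145 m³/s

4.14 m³/s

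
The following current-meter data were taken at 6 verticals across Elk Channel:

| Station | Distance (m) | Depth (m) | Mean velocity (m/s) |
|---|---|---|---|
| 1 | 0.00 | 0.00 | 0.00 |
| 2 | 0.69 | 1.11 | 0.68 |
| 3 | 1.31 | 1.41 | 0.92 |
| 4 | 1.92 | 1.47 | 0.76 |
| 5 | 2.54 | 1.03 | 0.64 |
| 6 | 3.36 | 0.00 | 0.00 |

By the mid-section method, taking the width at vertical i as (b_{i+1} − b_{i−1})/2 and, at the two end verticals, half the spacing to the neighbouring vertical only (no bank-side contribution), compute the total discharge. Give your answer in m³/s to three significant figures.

w_2 = (1.31 − 0.00)/2 = 0.655 m; q_2 = 0.68 × 1.11 × 0.655 = 0.4944 m³/s
w_3 = (1.92 − 0.69)/2 = 0.615 m; q_3 = 0.92 × 1.41 × 0.615 = 0.7978 m³/s
w_4 = (2.54 − 1.31)/2 = 0.615 m; q_4 = 0.76 × 1.47 × 0.615 = 0.6871 m³/s
w_5 = (3.36 − 1.92)/2 = 0.72 m; q_5 = 0.64 × 1.03 × 0.72 = 0.4746 m³/s
Stations 1, 6 contribute zero (depth or velocity is 0).
Q = Σ qᵢ = 2.454 m³/s

2.45 m³/s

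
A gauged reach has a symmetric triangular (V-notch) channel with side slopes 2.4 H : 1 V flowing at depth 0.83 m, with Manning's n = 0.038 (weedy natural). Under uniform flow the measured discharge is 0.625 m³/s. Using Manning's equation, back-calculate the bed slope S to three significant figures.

0.000742

A = z·y² = 2.4×0.83² = 1.653 m²
P = 2y√(1+z²) = 2×0.83×√(1+2.4²) = 4.316 m
R = A/P = 1.653/4.316 = 0.3831 m
S = (Q·n / (1·A·R^(2/3)))² = (0.625×0.038 / (1×1.653×0.5275))² = 0.0007417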